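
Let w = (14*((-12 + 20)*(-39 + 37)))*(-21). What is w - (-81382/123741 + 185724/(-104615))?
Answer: 8703650038682/1849309245 ≈ 4706.4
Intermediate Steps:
w = 4704 (w = (14*(8*(-2)))*(-21) = (14*(-16))*(-21) = -224*(-21) = 4704)
w - (-81382/123741 + 185724/(-104615)) = 4704 - (-81382/123741 + 185724/(-104615)) = 4704 - (-81382*1/123741 + 185724*(-1/104615)) = 4704 - (-81382/123741 - 26532/14945) = 4704 - 1*(-4499350202/1849309245) = 4704 + 4499350202/1849309245 = 8703650038682/1849309245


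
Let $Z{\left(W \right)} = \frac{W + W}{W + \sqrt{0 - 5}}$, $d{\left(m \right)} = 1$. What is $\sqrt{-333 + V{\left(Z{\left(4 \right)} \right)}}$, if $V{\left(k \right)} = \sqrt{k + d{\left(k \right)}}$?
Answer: $\sqrt{-333 + \sqrt{\frac{12 + i \sqrt{5}}{4 + i \sqrt{5}}}} \approx 0.00726 - 18.204 i$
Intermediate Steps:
$Z{\left(W \right)} = \frac{2 W}{W + i \sqrt{5}}$ ($Z{\left(W \right)} = \frac{2 W}{W + \sqrt{-5}} = \frac{2 W}{W + i \sqrt{5}}$)
$V{\left(k \right)} = \sqrt{1 + k}$ ($V{\left(k \right)} = \sqrt{k + 1} = \sqrt{1 + k}$)
$\sqrt{-333 + V{\left(Z{\left(4 \right)} \right)}} = \sqrt{-333 + \sqrt{1 + 2 \cdot 4 \frac{1}{4 + i \sqrt{5}}}} = \sqrt{-333 + \sqrt{1 + \frac{8}{4 + i \sqrt{5}}}}$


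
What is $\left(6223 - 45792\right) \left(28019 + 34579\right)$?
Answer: $-2476940262$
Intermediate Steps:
$\left(6223 - 45792\right) \left(28019 + 34579\right) = \left(-39569\right) 62598 = -2476940262$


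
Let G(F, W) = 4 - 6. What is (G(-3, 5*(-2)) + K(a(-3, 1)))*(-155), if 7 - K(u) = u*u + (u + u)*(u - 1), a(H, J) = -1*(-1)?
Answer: -620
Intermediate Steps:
a(H, J) = 1
K(u) = 7 - u² - 2*u*(-1 + u) (K(u) = 7 - (u*u + (u + u)*(u - 1)) = 7 - (u² + (2*u)*(-1 + u)) = 7 - (u² + 2*u*(-1 + u)) = 7 + (-u² - 2*u*(-1 + u)) = 7 - u² - 2*u*(-1 + u))
G(F, W) = -2
(G(-3, 5*(-2)) + K(a(-3, 1)))*(-155) = (-2 + (7 - 3*1² + 2*1))*(-155) = (-2 + (7 - 3*1 + 2))*(-155) = (-2 + (7 - 3 + 2))*(-155) = (-2 + 6)*(-155) = 4*(-155) = -620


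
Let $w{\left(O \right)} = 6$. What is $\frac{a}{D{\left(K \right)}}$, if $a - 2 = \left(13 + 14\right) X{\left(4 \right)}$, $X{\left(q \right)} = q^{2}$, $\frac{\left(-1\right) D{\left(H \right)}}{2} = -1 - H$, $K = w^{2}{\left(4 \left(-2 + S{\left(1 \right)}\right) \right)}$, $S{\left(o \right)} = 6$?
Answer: $\frac{217}{37} \approx 5.8649$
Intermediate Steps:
$K = 36$ ($K = 6^{2} = 36$)
$D{\left(H \right)} = 2 + 2 H$ ($D{\left(H \right)} = - 2 \left(-1 - H\right) = 2 + 2 H$)
$a = 434$ ($a = 2 + \left(13 + 14\right) 4^{2} = 2 + 27 \cdot 16 = 2 + 432 = 434$)
$\frac{a}{D{\left(K \right)}} = \frac{434}{2 + 2 \cdot 36} = \frac{434}{2 + 72} = \frac{434}{74} = 434 \cdot \frac{1}{74} = \frac{217}{37}$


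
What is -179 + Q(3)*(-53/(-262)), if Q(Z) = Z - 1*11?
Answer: -23661/131 ≈ -180.62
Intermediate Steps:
Q(Z) = -11 + Z (Q(Z) = Z - 11 = -11 + Z)
-179 + Q(3)*(-53/(-262)) = -179 + (-11 + 3)*(-53/(-262)) = -179 - (-424)*(-1)/262 = -179 - 8*53/262 = -179 - 212/131 = -23661/131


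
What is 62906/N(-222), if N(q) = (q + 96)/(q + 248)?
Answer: -817778/63 ≈ -12981.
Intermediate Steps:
N(q) = (96 + q)/(248 + q)
62906/N(-222) = 62906/(((96 - 222)/(248 - 222))) = 62906/((-126/26)) = 62906/(((1/26)*(-126))) = 62906/(-63/13) = 62906*(-13/63) = -817778/63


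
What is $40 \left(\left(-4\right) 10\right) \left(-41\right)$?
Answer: $65600$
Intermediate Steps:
$40 \left(\left(-4\right) 10\right) \left(-41\right) = 40 \left(-40\right) \left(-41\right) = \left(-1600\right) \left(-41\right) = 65600$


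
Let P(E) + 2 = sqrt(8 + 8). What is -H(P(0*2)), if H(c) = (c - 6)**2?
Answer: -16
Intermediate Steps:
P(E) = 2 (P(E) = -2 + sqrt(8 + 8) = -2 + sqrt(16) = -2 + 4 = 2)
H(c) = (-6 + c)**2
-H(P(0*2)) = -(-6 + 2)**2 = -1*(-4)**2 = -1*16 = -16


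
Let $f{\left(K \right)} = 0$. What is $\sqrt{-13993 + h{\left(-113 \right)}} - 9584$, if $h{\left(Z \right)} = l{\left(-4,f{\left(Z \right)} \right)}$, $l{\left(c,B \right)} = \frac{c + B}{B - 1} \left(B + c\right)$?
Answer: $-9584 + i \sqrt{14009} \approx -9584.0 + 118.36 i$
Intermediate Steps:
$l{\left(c,B \right)} = \frac{\left(B + c\right)^{2}}{-1 + B}$ ($l{\left(c,B \right)} = \frac{B + c}{-1 + B} \left(B + c\right) = \frac{\left(B + c\right)^{2}}{-1 + B}$)
$h{\left(Z \right)} = -16$ ($h{\left(Z \right)} = \frac{\left(0 - 4\right)^{2}}{-1 + 0} = \frac{\left(-4\right)^{2}}{-1} = \left(-1\right) 16 = -16$)
$\sqrt{-13993 + h{\left(-113 \right)}} - 9584 = \sqrt{-13993 - 16} - 9584 = \sqrt{-14009} - 9584 = i \sqrt{14009} - 9584 = -9584 + i \sqrt{14009}$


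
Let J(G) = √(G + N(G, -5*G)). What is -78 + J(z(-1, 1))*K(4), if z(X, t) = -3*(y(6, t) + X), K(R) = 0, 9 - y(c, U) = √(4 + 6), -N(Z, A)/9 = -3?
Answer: -78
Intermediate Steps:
N(Z, A) = 27 (N(Z, A) = -9*(-3) = 27)
y(c, U) = 9 - √10 (y(c, U) = 9 - √(4 + 6) = 9 - √10)
z(X, t) = -27 - 3*X + 3*√10 (z(X, t) = -3*((9 - √10) + X) = -3*(9 + X - √10) = -27 - 3*X + 3*√10)
J(G) = √(27 + G) (J(G) = √(G + 27) = √(27 + G))
-78 + J(z(-1, 1))*K(4) = -78 + √(27 + (-27 - 3*(-1) + 3*√10))*0 = -78 + √(27 + (-27 + 3 + 3*√10))*0 = -78 + √(27 + (-24 + 3*√10))*0 = -78 + √(3 + 3*√10)*0 = -78 + 0 = -78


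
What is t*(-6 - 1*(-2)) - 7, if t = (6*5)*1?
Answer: -127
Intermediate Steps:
t = 30 (t = 30*1 = 30)
t*(-6 - 1*(-2)) - 7 = 30*(-6 - 1*(-2)) - 7 = 30*(-6 + 2) - 7 = 30*(-4) - 7 = -120 - 7 = -127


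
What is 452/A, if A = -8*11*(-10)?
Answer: 113/220 ≈ 0.51364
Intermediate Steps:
A = 880 (A = -88*(-10) = 880)
452/A = 452/880 = 452*(1/880) = 113/220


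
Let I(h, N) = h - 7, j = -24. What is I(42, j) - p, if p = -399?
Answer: 434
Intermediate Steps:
I(h, N) = -7 + h
I(42, j) - p = (-7 + 42) - 1*(-399) = 35 + 399 = 434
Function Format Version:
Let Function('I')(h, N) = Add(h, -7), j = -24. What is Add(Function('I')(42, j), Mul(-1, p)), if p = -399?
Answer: 434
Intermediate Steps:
Function('I')(h, N) = Add(-7, h)
Add(Function('I')(42, j), Mul(-1, p)) = Add(Add(-7, 42), Mul(-1, -399)) = Add(35, 399) = 434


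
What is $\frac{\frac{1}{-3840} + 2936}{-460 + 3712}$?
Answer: $\frac{11274239}{12487680} \approx 0.90283$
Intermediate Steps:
$\frac{\frac{1}{-3840} + 2936}{-460 + 3712} = \frac{- \frac{1}{3840} + 2936}{3252} = \frac{11274239}{3840} \cdot \frac{1}{3252} = \frac{11274239}{12487680}$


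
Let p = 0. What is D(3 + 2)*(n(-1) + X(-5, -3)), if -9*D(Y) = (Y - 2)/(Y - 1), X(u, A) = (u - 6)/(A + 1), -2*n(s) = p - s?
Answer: -5/12 ≈ -0.41667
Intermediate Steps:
n(s) = s/2 (n(s) = -(0 - s)/2 = -(-1)*s/2 = s/2)
X(u, A) = (-6 + u)/(1 + A)
D(Y) = -(-2 + Y)/(9*(-1 + Y)) (D(Y) = -(Y - 2)/(9*(Y - 1)) = -(-2 + Y)/(9*(-1 + Y)))
D(3 + 2)*(n(-1) + X(-5, -3)) = ((2 - (3 + 2))/(9*(-1 + (3 + 2))))*((1/2)*(-1) + (-6 - 5)/(1 - 3)) = ((2 - 1*5)/(9*(-1 + 5)))*(-1/2 - 11/(-2)) = ((1/9)*(2 - 5)/4)*(-1/2 - 1/2*(-11)) = ((1/9)*(1/4)*(-3))*(-1/2 + 11/2) = -1/12*5 = -5/12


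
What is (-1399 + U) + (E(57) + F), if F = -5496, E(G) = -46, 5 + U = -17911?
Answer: -24857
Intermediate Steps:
U = -17916 (U = -5 - 17911 = -17916)
(-1399 + U) + (E(57) + F) = (-1399 - 17916) + (-46 - 5496) = -19315 - 5542 = -24857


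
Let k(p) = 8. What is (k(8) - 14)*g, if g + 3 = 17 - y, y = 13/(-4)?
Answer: -207/2 ≈ -103.50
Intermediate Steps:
y = -13/4 (y = 13*(-1/4) = -13/4 ≈ -3.2500)
g = 69/4 (g = -3 + (17 - 1*(-13/4)) = -3 + (17 + 13/4) = -3 + 81/4 = 69/4 ≈ 17.250)
(k(8) - 14)*g = (8 - 14)*(69/4) = -6*69/4 = -207/2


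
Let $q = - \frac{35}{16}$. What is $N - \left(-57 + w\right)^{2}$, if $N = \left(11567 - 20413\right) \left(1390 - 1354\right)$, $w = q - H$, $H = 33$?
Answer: $- \frac{83700361}{256} \approx -3.2695 \cdot 10^{5}$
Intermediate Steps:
$q = - \frac{35}{16}$ ($q = \left(-35\right) \frac{1}{16} = - \frac{35}{16} \approx -2.1875$)
$w = - \frac{563}{16}$ ($w = - \frac{35}{16} - 33 = - \frac{563}{16} \approx -35.188$)
$N = -318456$ ($N = \left(-8846\right) 36 = -318456$)
$N - \left(-57 + w\right)^{2} = -318456 - \left(-57 - \frac{563}{16}\right)^{2} = -318456 - \left(- \frac{1475}{16}\right)^{2} = -318456 - \frac{2175625}{256} = - \frac{83700361}{256}$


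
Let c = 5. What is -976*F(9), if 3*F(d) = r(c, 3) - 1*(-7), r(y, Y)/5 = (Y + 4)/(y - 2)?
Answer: -54656/9 ≈ -6072.9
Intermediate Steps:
r(y, Y) = 5*(4 + Y)/(-2 + y) (r(y, Y) = 5*((Y + 4)/(y - 2)) = 5*((4 + Y)/(-2 + y)) = 5*(4 + Y)/(-2 + y))
F(d) = 56/9 (F(d) = (5*(4 + 3)/(-2 + 5) - 1*(-7))/3 = (5*7/3 + 7)/3 = (5*(⅓)*7 + 7)/3 = (35/3 + 7)/3 = (⅓)*(56/3) = 56/9)
-976*F(9) = -976*56/9 = -54656/9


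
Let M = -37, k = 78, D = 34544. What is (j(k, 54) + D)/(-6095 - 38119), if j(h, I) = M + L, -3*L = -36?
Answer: -34519/44214 ≈ -0.78073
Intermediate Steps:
L = 12 (L = -⅓*(-36) = 12)
j(h, I) = -25 (j(h, I) = -37 + 12 = -25)
(j(k, 54) + D)/(-6095 - 38119) = (-25 + 34544)/(-6095 - 38119) = 34519/(-44214) = 34519*(-1/44214) = -34519/44214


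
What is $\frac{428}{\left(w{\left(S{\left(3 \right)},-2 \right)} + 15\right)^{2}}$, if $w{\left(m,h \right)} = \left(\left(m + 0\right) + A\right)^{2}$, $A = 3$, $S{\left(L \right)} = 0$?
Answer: $\frac{107}{144} \approx 0.74306$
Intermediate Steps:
$w{\left(m,h \right)} = \left(3 + m\right)^{2}$ ($w{\left(m,h \right)} = \left(\left(m + 0\right) + 3\right)^{2} = \left(m + 3\right)^{2} = \left(3 + m\right)^{2}$)
$\frac{428}{\left(w{\left(S{\left(3 \right)},-2 \right)} + 15\right)^{2}} = \frac{428}{\left(\left(3 + 0\right)^{2} + 15\right)^{2}} = \frac{428}{\left(3^{2} + 15\right)^{2}} = \frac{428}{\left(9 + 15\right)^{2}} = \frac{428}{24^{2}} = \frac{428}{576} = 428 \cdot \frac{1}{576} = \frac{107}{144}$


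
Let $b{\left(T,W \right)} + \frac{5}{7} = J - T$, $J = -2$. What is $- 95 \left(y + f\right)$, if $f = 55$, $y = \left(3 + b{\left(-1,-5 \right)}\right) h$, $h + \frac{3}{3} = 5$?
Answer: $- \frac{39995}{7} \approx -5713.6$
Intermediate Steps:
$b{\left(T,W \right)} = - \frac{19}{7} - T$ ($b{\left(T,W \right)} = - \frac{5}{7} - \left(2 + T\right) = - \frac{19}{7} - T$)
$h = 4$ ($h = -1 + 5 = 4$)
$y = \frac{36}{7}$ ($y = \left(3 - \frac{12}{7}\right) 4 = \frac{9}{7} \cdot 4 = \frac{36}{7} \approx 5.1429$)
$- 95 \left(y + f\right) = - 95 \left(\frac{36}{7} + 55\right) = \left(-95\right) \frac{421}{7} = - \frac{39995}{7}$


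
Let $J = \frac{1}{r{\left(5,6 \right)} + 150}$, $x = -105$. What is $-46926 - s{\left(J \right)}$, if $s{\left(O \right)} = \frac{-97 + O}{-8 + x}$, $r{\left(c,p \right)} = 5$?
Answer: $- \frac{821923924}{17515} \approx -46927.0$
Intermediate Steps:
$J = \frac{1}{155}$ ($J = \frac{1}{5 + 150} = \frac{1}{155} \approx 0.0064516$)
$s{\left(O \right)} = \frac{97}{113} - \frac{O}{113}$ ($s{\left(O \right)} = \frac{-97 + O}{-8 - 105} = \frac{-97 + O}{-113} = \left(-97 + O\right) \left(- \frac{1}{113}\right) = \frac{97}{113} - \frac{O}{113}$)
$-46926 - s{\left(J \right)} = -46926 - \left(\frac{97}{113} - \frac{1}{17515}\right) = -46926 - \frac{15034}{17515} = - \frac{821923924}{17515}$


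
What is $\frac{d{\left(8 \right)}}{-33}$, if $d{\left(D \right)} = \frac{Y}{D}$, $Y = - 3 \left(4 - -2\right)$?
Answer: $\frac{3}{44} \approx 0.068182$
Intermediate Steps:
$Y = -18$ ($Y = - 3 \left(4 + 2\right) = \left(-3\right) 6 = -18$)
$d{\left(D \right)} = - \frac{18}{D}$
$\frac{d{\left(8 \right)}}{-33} = \frac{\left(-18\right) \frac{1}{8}}{-33} = - \frac{\left(-18\right) \frac{1}{8}}{33} = \left(- \frac{1}{33}\right) \left(- \frac{9}{4}\right) = \frac{3}{44}$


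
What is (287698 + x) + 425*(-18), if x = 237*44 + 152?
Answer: 290628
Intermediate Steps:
x = 10580 (x = 10428 + 152 = 10580)
(287698 + x) + 425*(-18) = (287698 + 10580) + 425*(-18) = 298278 - 7650 = 290628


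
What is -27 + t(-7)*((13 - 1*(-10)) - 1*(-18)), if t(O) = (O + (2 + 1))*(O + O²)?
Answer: -6915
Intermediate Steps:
t(O) = (3 + O)*(O + O²) (t(O) = (O + 3)*(O + O²) = (3 + O)*(O + O²))
-27 + t(-7)*((13 - 1*(-10)) - 1*(-18)) = -27 + (-7*(3 + (-7)² + 4*(-7)))*((13 - 1*(-10)) - 1*(-18)) = -27 + (-7*(3 + 49 - 28))*((13 + 10) + 18) = -27 + (-7*24)*(23 + 18) = -27 - 168*41 = -27 - 6888 = -6915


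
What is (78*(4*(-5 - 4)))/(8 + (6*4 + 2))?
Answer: -1404/17 ≈ -82.588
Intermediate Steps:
(78*(4*(-5 - 4)))/(8 + (6*4 + 2)) = (78*(4*(-9)))/(8 + (24 + 2)) = (78*(-36))/(8 + 26) = -2808/34 = -2808*1/34 = -1404/17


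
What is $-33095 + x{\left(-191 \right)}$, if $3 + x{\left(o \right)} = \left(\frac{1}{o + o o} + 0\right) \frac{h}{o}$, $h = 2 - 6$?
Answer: $- \frac{114707573108}{3465695} \approx -33098.0$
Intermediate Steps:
$h = -4$ ($h = 2 - 6 = -4$)
$x{\left(o \right)} = -3 - \frac{4}{o \left(o + o^{2}\right)}$ ($x{\left(o \right)} = -3 + \left(\frac{1}{o + o o} + 0\right) \left(- \frac{4}{o}\right) = -3 + \left(\frac{1}{o + o^{2}} + 0\right) \left(- \frac{4}{o}\right) = -3 + \frac{\left(-4\right) \frac{1}{o}}{o + o^{2}} = -3 - \frac{4}{o \left(o + o^{2}\right)}$)
$-33095 + x{\left(-191 \right)} = -33095 + \frac{-4 - 3 \left(-191\right)^{2} - 3 \left(-191\right)^{3}}{36481 \left(1 - 191\right)} = -33095 + \frac{-4 - 109443 - -20903613}{36481 \left(-190\right)} = -33095 + \frac{1}{36481} \left(- \frac{1}{190}\right) \left(-4 - 109443 + 20903613\right) = -33095 + \frac{1}{36481} \left(- \frac{1}{190}\right) 20794166 = -33095 - \frac{10397083}{3465695} = - \frac{114707573108}{3465695}$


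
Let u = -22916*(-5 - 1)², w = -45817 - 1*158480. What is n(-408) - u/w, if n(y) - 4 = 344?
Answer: 23423460/68099 ≈ 343.96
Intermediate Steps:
n(y) = 348 (n(y) = 4 + 344 = 348)
w = -204297 (w = -45817 - 158480 = -204297)
u = -824976 (u = -22916*(-6)² = -22916*36 = -824976)
n(-408) - u/w = 348 - (-824976)/(-204297) = 348 - (-824976)*(-1)/204297 = 348 - 1*274992/68099 = 348 - 274992/68099 = 23423460/68099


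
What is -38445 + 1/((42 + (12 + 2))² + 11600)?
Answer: -566525519/14736 ≈ -38445.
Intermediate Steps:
-38445 + 1/((42 + (12 + 2))² + 11600) = -38445 + 1/((42 + 14)² + 11600) = -38445 + 1/(56² + 11600) = -38445 + 1/(3136 + 11600) = -38445 + 1/14736 = -566525519/14736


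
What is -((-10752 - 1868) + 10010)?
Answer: 2610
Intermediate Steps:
-((-10752 - 1868) + 10010) = -(-12620 + 10010) = -1*(-2610) = 2610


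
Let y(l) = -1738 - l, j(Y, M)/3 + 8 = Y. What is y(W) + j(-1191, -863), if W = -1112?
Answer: -4223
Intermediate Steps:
j(Y, M) = -24 + 3*Y
y(W) + j(-1191, -863) = (-1738 - 1*(-1112)) + (-24 + 3*(-1191)) = (-1738 + 1112) + (-24 - 3573) = -626 - 3597 = -4223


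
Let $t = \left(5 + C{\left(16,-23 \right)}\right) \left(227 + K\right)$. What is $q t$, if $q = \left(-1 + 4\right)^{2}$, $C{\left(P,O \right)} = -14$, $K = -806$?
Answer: $46899$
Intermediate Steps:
$t = 5211$ ($t = \left(5 - 14\right) \left(227 - 806\right) = \left(-9\right) \left(-579\right) = 5211$)
$q = 9$ ($q = 3^{2} = 9$)
$q t = 9 \cdot 5211 = 46899$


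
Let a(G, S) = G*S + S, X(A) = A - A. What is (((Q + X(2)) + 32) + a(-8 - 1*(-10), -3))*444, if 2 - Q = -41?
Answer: 29304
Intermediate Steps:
X(A) = 0
a(G, S) = S + G*S
Q = 43 (Q = 2 - 1*(-41) = 2 + 41 = 43)
(((Q + X(2)) + 32) + a(-8 - 1*(-10), -3))*444 = (((43 + 0) + 32) - 3*(1 + (-8 - 1*(-10))))*444 = ((43 + 32) - 3*(1 + (-8 + 10)))*444 = (75 - 3*(1 + 2))*444 = (75 - 3*3)*444 = (75 - 9)*444 = 66*444 = 29304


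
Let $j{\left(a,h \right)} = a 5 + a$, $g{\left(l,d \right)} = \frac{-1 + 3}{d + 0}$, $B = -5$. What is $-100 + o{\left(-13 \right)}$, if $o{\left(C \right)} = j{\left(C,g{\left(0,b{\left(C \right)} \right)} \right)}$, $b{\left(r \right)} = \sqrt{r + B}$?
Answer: $-178$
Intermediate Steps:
$b{\left(r \right)} = \sqrt{-5 + r}$ ($b{\left(r \right)} = \sqrt{r - 5} = \sqrt{-5 + r}$)
$g{\left(l,d \right)} = \frac{2}{d}$
$j{\left(a,h \right)} = 6 a$ ($j{\left(a,h \right)} = 5 a + a = 6 a$)
$o{\left(C \right)} = 6 C$
$-100 + o{\left(-13 \right)} = -100 + 6 \left(-13\right) = -100 - 78 = -178$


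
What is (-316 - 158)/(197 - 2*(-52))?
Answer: -474/301 ≈ -1.5748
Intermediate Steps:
(-316 - 158)/(197 - 2*(-52)) = -474/(197 + 104) = -474/301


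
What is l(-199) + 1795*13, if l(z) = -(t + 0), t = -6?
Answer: 23341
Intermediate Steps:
l(z) = 6 (l(z) = -(-6 + 0) = -1*(-6) = 6)
l(-199) + 1795*13 = 6 + 1795*13 = 6 + 23335 = 23341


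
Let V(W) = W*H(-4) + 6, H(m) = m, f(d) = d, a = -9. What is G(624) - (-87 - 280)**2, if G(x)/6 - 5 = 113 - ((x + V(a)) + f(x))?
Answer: -141721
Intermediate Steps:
V(W) = 6 - 4*W (V(W) = W*(-4) + 6 = -4*W + 6 = 6 - 4*W)
G(x) = 456 - 12*x (G(x) = 30 + 6*(113 - ((x + (6 - 4*(-9))) + x)) = 30 + 6*(113 - ((x + (6 + 36)) + x)) = 30 + 6*(113 - ((x + 42) + x)) = 30 + 6*(113 - ((42 + x) + x)) = 30 + 6*(113 - (42 + 2*x)) = 30 + 6*(113 + (-42 - 2*x)) = 30 + 6*(71 - 2*x) = 30 + (426 - 12*x) = 456 - 12*x)
G(624) - (-87 - 280)**2 = (456 - 12*624) - (-87 - 280)**2 = (456 - 7488) - 1*(-367)**2 = -7032 - 1*134689 = -7032 - 134689 = -141721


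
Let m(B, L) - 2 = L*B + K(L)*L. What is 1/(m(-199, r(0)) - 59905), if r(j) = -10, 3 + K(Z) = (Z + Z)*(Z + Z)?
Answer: -1/61883 ≈ -1.6160e-5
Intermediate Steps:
K(Z) = -3 + 4*Z² (K(Z) = -3 + (Z + Z)*(Z + Z) = -3 + (2*Z)*(2*Z) = -3 + 4*Z²)
m(B, L) = 2 + B*L + L*(-3 + 4*L²) (m(B, L) = 2 + (L*B + (-3 + 4*L²)*L) = 2 + (B*L + L*(-3 + 4*L²)) = 2 + B*L + L*(-3 + 4*L²))
1/(m(-199, r(0)) - 59905) = 1/((2 - 199*(-10) - 10*(-3 + 4*(-10)²)) - 59905) = 1/((2 + 1990 - 10*(-3 + 4*100)) - 59905) = 1/((2 + 1990 - 10*(-3 + 400)) - 59905) = 1/((2 + 1990 - 10*397) - 59905) = 1/((2 + 1990 - 3970) - 59905) = 1/(-1978 - 59905) = 1/(-61883) = -1/61883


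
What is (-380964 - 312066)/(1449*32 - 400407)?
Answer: 231010/118013 ≈ 1.9575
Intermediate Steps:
(-380964 - 312066)/(1449*32 - 400407) = -693030/(46368 - 400407) = -693030/(-354039) = -693030*(-1/354039) = 231010/118013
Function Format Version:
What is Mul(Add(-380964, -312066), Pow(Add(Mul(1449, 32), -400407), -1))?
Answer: Rational(231010, 118013) ≈ 1.9575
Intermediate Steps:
Mul(Add(-380964, -312066), Pow(Add(Mul(1449, 32), -400407), -1)) = Mul(-693030, Pow(Add(46368, -400407), -1)) = Mul(-693030, Pow(-354039, -1)) = Mul(-693030, Rational(-1, 354039)) = Rational(231010, 118013)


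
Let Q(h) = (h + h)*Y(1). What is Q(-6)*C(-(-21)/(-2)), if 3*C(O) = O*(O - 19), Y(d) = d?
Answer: -1239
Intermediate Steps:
Q(h) = 2*h (Q(h) = (h + h)*1 = (2*h)*1 = 2*h)
C(O) = O*(-19 + O)/3 (C(O) = (O*(O - 19))/3 = (O*(-19 + O))/3 = O*(-19 + O)/3)
Q(-6)*C(-(-21)/(-2)) = (2*(-6))*((-(-21)/(-2))*(-19 - (-21)/(-2))/3) = -4*(-(-21)*(-1)/2)*(-19 - (-21)*(-1)/2) = -4*(-3*7/2)*(-19 - 3*7/2) = -4*(-21)*(-19 - 21/2)/2 = -4*(-21)*(-59)/(2*2) = -12*413/4 = -1239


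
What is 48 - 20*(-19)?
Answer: 428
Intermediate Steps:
48 - 20*(-19) = 48 + 380 = 428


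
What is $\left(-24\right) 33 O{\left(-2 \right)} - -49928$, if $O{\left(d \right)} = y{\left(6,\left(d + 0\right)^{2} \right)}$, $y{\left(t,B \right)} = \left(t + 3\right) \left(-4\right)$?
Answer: $78440$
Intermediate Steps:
$y{\left(t,B \right)} = -12 - 4 t$ ($y{\left(t,B \right)} = \left(3 + t\right) \left(-4\right) = -12 - 4 t$)
$O{\left(d \right)} = -36$ ($O{\left(d \right)} = -12 - 24 = -36$)
$\left(-24\right) 33 O{\left(-2 \right)} - -49928 = \left(-24\right) 33 \left(-36\right) - -49928 = \left(-792\right) \left(-36\right) + 49928 = 28512 + 49928 = 78440$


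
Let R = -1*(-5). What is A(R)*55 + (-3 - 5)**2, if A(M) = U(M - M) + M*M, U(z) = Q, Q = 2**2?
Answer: 1659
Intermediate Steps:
Q = 4
R = 5
U(z) = 4
A(M) = 4 + M**2 (A(M) = 4 + M*M = 4 + M**2)
A(R)*55 + (-3 - 5)**2 = (4 + 5**2)*55 + (-3 - 5)**2 = (4 + 25)*55 + (-8)**2 = 29*55 + 64 = 1595 + 64 = 1659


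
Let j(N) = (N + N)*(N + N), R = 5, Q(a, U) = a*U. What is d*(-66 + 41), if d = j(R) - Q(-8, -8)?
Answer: -900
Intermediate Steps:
Q(a, U) = U*a
j(N) = 4*N² (j(N) = (2*N)*(2*N) = 4*N²)
d = 36 (d = 4*5² - (-8)*(-8) = 4*25 - 1*64 = 100 - 64 = 36)
d*(-66 + 41) = 36*(-66 + 41) = 36*(-25) = -900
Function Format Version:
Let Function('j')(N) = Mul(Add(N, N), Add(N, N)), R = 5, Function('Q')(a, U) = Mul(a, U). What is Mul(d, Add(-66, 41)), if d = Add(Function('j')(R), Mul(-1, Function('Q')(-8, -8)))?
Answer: -900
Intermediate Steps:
Function('Q')(a, U) = Mul(U, a)
Function('j')(N) = Mul(4, Pow(N, 2)) (Function('j')(N) = Mul(Mul(2, N), Mul(2, N)) = Mul(4, Pow(N, 2)))
d = 36 (d = Add(Mul(4, Pow(5, 2)), Mul(-1, Mul(-8, -8))) = Add(Mul(4, 25), Mul(-1, 64)) = Add(100, -64) = 36)
Mul(d, Add(-66, 41)) = Mul(36, Add(-66, 41)) = Mul(36, -25) = -900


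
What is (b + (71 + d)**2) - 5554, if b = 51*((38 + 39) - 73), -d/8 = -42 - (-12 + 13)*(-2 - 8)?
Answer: 101579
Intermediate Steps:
d = 256 (d = -8*(-42 - (-12 + 13)*(-2 - 8)) = -8*(-42 - (-10)) = -8*(-42 - 1*(-10)) = -8*(-42 + 10) = -8*(-32) = 256)
b = 204 (b = 51*(77 - 73) = 51*4 = 204)
(b + (71 + d)**2) - 5554 = (204 + (71 + 256)**2) - 5554 = (204 + 327**2) - 5554 = (204 + 106929) - 5554 = 107133 - 5554 = 101579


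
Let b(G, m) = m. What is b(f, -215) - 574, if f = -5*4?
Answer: -789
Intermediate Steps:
f = -20
b(f, -215) - 574 = -215 - 574 = -789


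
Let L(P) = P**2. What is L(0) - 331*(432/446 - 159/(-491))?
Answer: -46840803/109493 ≈ -427.80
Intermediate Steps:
L(0) - 331*(432/446 - 159/(-491)) = 0**2 - 331*(432/446 - 159/(-491)) = 0 - 331*(432*(1/446) - 159*(-1/491)) = 0 - 331*(216/223 + 159/491) = 0 - 331*141513/109493 = 0 - 46840803/109493 = -46840803/109493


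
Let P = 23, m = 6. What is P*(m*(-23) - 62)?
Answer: -4600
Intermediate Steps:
P*(m*(-23) - 62) = 23*(6*(-23) - 62) = 23*(-138 - 62) = 23*(-200) = -4600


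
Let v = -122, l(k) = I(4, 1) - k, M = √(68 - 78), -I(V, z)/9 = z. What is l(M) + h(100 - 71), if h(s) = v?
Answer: -131 - I*√10 ≈ -131.0 - 3.1623*I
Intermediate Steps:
I(V, z) = -9*z
M = I*√10 (M = √(-10) = I*√10 ≈ 3.1623*I)
l(k) = -9 - k (l(k) = -9*1 - k = -9 - k)
h(s) = -122
l(M) + h(100 - 71) = (-9 - I*√10) - 122 = -131 - I*√10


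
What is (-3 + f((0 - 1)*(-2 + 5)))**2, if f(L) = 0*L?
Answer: 9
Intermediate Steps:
f(L) = 0
(-3 + f((0 - 1)*(-2 + 5)))**2 = (-3 + 0)**2 = (-3)**2 = 9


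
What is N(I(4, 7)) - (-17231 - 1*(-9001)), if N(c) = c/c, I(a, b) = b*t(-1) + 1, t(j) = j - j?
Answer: 8231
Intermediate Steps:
t(j) = 0
I(a, b) = 1 (I(a, b) = b*0 + 1 = 0 + 1 = 1)
N(c) = 1
N(I(4, 7)) - (-17231 - 1*(-9001)) = 1 - (-17231 - 1*(-9001)) = 1 - (-17231 + 9001) = 1 - 1*(-8230) = 1 + 8230 = 8231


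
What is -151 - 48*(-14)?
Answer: 521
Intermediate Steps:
-151 - 48*(-14) = -151 + 672 = 521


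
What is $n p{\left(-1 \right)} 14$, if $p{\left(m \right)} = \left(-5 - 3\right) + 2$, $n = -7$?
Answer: $588$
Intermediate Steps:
$p{\left(m \right)} = -6$ ($p{\left(m \right)} = -8 + 2 = -6$)
$n p{\left(-1 \right)} 14 = \left(-7\right) \left(-6\right) 14 = 42 \cdot 14 = 588$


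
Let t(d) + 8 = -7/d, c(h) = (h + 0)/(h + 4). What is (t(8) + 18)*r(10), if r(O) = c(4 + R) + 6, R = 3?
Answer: 5329/88 ≈ 60.557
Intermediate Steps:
c(h) = h/(4 + h)
t(d) = -8 - 7/d
r(O) = 73/11 (r(O) = (4 + 3)/(4 + (4 + 3)) + 6 = 7/(4 + 7) + 6 = 7/11 + 6 = 73/11)
(t(8) + 18)*r(10) = ((-8 - 7/8) + 18)*(73/11) = (-71/8 + 18)*(73/11) = (73/8)*(73/11) = 5329/88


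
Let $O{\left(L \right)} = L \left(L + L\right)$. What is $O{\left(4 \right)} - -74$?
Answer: $106$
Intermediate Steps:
$O{\left(L \right)} = 2 L^{2}$ ($O{\left(L \right)} = L 2 L = 2 L^{2}$)
$O{\left(4 \right)} - -74 = 2 \cdot 4^{2} - -74 = 2 \cdot 16 + 74 = 32 + 74 = 106$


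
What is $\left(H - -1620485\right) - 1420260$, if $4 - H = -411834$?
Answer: $612063$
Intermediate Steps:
$H = 411838$ ($H = 4 - -411834 = 4 + 411834 = 411838$)
$\left(H - -1620485\right) - 1420260 = \left(411838 - -1620485\right) - 1420260 = \left(411838 + 1620485\right) - 1420260 = 2032323 - 1420260 = 612063$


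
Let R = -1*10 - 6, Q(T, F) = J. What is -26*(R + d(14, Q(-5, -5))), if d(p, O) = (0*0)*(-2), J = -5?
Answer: 416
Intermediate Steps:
Q(T, F) = -5
d(p, O) = 0 (d(p, O) = 0*(-2) = 0)
R = -16 (R = -10 - 6 = -16)
-26*(R + d(14, Q(-5, -5))) = -26*(-16 + 0) = -26*(-16) = 416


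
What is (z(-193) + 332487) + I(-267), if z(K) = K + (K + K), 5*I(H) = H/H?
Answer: 1659541/5 ≈ 3.3191e+5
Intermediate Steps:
I(H) = 1/5 (I(H) = (H/H)/5 = (1/5)*1 = 1/5)
z(K) = 3*K (z(K) = K + 2*K = 3*K)
(z(-193) + 332487) + I(-267) = (3*(-193) + 332487) + 1/5 = (-579 + 332487) + 1/5 = 331908 + 1/5 = 1659541/5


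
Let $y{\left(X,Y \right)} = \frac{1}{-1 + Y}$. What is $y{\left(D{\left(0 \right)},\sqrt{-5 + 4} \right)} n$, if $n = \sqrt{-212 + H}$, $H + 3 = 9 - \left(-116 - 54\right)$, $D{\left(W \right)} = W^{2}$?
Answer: $3 - 3 i \approx 3.0 - 3.0 i$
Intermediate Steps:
$H = 176$ ($H = -3 + \left(9 - \left(-116 - 54\right)\right) = -3 + \left(9 - -170\right) = -3 + \left(9 + 170\right) = -3 + 179 = 176$)
$n = 6 i$ ($n = \sqrt{-212 + 176} = \sqrt{-36} = 6 i \approx 6.0 i$)
$y{\left(D{\left(0 \right)},\sqrt{-5 + 4} \right)} n = \frac{6 i}{-1 + \sqrt{-5 + 4}} = \frac{6 i}{-1 + \sqrt{-1}} = \frac{6 i}{-1 + i} = \frac{-1 - i}{2} \cdot 6 i = 3 i \left(-1 - i\right)$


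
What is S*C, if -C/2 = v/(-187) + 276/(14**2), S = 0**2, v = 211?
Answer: 0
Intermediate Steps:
S = 0
C = -5128/9163 (C = -2*(211/(-187) + 276/(14**2)) = -2*(211*(-1/187) + 276/196) = -2*(-211/187 + 276*(1/196)) = -2*(-211/187 + 69/49) = -2*2564/9163 = -5128/9163 ≈ -0.55964)
S*C = 0*(-5128/9163) = 0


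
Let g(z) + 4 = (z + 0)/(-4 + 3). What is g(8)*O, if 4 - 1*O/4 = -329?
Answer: -15984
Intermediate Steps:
g(z) = -4 - z (g(z) = -4 + (z + 0)/(-4 + 3) = -4 + z/(-1) = -4 + z*(-1) = -4 - z)
O = 1332 (O = 16 - 4*(-329) = 16 + 1316 = 1332)
g(8)*O = (-4 - 1*8)*1332 = (-4 - 8)*1332 = -12*1332 = -15984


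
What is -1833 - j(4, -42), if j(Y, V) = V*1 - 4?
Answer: -1787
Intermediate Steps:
j(Y, V) = -4 + V (j(Y, V) = V - 4 = -4 + V)
-1833 - j(4, -42) = -1833 - (-4 - 42) = -1833 - 1*(-46) = -1833 + 46 = -1787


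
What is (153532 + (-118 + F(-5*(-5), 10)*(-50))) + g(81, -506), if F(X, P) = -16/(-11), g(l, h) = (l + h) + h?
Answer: 1676513/11 ≈ 1.5241e+5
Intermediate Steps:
g(l, h) = l + 2*h (g(l, h) = (h + l) + h = l + 2*h)
F(X, P) = 16/11 (F(X, P) = -16*(-1/11) = 16/11)
(153532 + (-118 + F(-5*(-5), 10)*(-50))) + g(81, -506) = (153532 + (-118 + (16/11)*(-50))) + (81 + 2*(-506)) = (153532 + (-118 - 800/11)) + (81 - 1012) = (153532 - 2098/11) - 931 = 1686754/11 - 931 = 1676513/11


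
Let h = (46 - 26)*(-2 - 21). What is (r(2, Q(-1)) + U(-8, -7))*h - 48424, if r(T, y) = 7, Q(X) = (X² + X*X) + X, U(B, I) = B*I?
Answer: -77404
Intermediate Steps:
Q(X) = X + 2*X² (Q(X) = (X² + X²) + X = 2*X² + X = X + 2*X²)
h = -460 (h = 20*(-23) = -460)
(r(2, Q(-1)) + U(-8, -7))*h - 48424 = (7 - 8*(-7))*(-460) - 48424 = (7 + 56)*(-460) - 48424 = 63*(-460) - 48424 = -28980 - 48424 = -77404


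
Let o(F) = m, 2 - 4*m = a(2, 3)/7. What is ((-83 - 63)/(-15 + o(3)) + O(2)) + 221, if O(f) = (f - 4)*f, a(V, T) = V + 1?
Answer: 92841/409 ≈ 227.00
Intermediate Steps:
a(V, T) = 1 + V
m = 11/28 (m = ½ - (1 + 2)/(4*7) = ½ - 3/(4*7) = ½ - ¼*3/7 = ½ - 3/28 = 11/28 ≈ 0.39286)
o(F) = 11/28
O(f) = f*(-4 + f) (O(f) = (-4 + f)*f = f*(-4 + f))
((-83 - 63)/(-15 + o(3)) + O(2)) + 221 = ((-83 - 63)/(-15 + 11/28) + 2*(-4 + 2)) + 221 = (-146/(-409/28) + 2*(-2)) + 221 = (-146*(-28/409) - 4) + 221 = (4088/409 - 4) + 221 = 2452/409 + 221 = 92841/409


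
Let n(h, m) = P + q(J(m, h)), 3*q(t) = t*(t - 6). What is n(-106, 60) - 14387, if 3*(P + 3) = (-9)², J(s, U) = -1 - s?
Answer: -39002/3 ≈ -13001.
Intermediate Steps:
q(t) = t*(-6 + t)/3 (q(t) = (t*(t - 6))/3 = (t*(-6 + t))/3 = t*(-6 + t)/3)
P = 24 (P = -3 + (⅓)*(-9)² = -3 + (⅓)*81 = -3 + 27 = 24)
n(h, m) = 24 + (-1 - m)*(-7 - m)/3 (n(h, m) = 24 + (-1 - m)*(-6 + (-1 - m))/3 = 24 + (-1 - m)*(-7 - m)/3)
n(-106, 60) - 14387 = (24 + (1 + 60)*(7 + 60)/3) - 14387 = (24 + (⅓)*61*67) - 14387 = (24 + 4087/3) - 14387 = 4159/3 - 14387 = -39002/3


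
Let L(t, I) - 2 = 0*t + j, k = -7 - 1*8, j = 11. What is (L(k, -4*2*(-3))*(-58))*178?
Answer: -134212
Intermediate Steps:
k = -15 (k = -7 - 8 = -15)
L(t, I) = 13 (L(t, I) = 2 + (0*t + 11) = 2 + (0 + 11) = 2 + 11 = 13)
(L(k, -4*2*(-3))*(-58))*178 = (13*(-58))*178 = -754*178 = -134212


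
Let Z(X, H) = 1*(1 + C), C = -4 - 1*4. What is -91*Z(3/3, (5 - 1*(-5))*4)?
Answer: 637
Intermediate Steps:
C = -8 (C = -4 - 4 = -8)
Z(X, H) = -7 (Z(X, H) = 1*(1 - 8) = 1*(-7) = -7)
-91*Z(3/3, (5 - 1*(-5))*4) = -91*(-7) = 637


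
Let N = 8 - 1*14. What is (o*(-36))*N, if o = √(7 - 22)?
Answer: 216*I*√15 ≈ 836.56*I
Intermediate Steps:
o = I*√15 (o = √(-15) = I*√15 ≈ 3.873*I)
N = -6 (N = 8 - 14 = -6)
(o*(-36))*N = ((I*√15)*(-36))*(-6) = -36*I*√15*(-6) = 216*I*√15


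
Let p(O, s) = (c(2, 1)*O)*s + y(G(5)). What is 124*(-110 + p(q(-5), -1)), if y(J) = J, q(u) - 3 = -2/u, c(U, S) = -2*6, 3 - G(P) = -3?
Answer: -39184/5 ≈ -7836.8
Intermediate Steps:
G(P) = 6 (G(P) = 3 - 1*(-3) = 3 + 3 = 6)
c(U, S) = -12
q(u) = 3 - 2/u
p(O, s) = 6 - 12*O*s (p(O, s) = (-12*O)*s + 6 = -12*O*s + 6 = 6 - 12*O*s)
124*(-110 + p(q(-5), -1)) = 124*(-110 + (6 - 12*(3 - 2/(-5))*(-1))) = 124*(-110 + (6 - 12*(3 - 2*(-⅕))*(-1))) = 124*(-110 + (6 - 12*(3 + ⅖)*(-1))) = 124*(-110 + (6 - 12*17/5*(-1))) = 124*(-110 + (6 + 204/5)) = 124*(-110 + 234/5) = 124*(-316/5) = -39184/5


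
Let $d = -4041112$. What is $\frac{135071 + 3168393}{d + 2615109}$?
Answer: $- \frac{3303464}{1426003} \approx -2.3166$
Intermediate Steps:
$\frac{135071 + 3168393}{d + 2615109} = \frac{135071 + 3168393}{-4041112 + 2615109} = \frac{3303464}{-1426003} = 3303464 \left(- \frac{1}{1426003}\right) = - \frac{3303464}{1426003}$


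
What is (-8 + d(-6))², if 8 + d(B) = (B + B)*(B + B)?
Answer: 16384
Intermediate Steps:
d(B) = -8 + 4*B² (d(B) = -8 + (B + B)*(B + B) = -8 + (2*B)*(2*B) = -8 + 4*B²)
(-8 + d(-6))² = (-8 + (-8 + 4*(-6)²))² = (-8 + (-8 + 4*36))² = (-8 + (-8 + 144))² = (-8 + 136)² = 128² = 16384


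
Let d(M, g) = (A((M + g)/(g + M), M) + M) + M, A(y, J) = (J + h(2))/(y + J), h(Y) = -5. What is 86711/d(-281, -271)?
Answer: -12139540/78537 ≈ -154.57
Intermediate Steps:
A(y, J) = (-5 + J)/(J + y) (A(y, J) = (J - 5)/(y + J) = (-5 + J)/(J + y))
d(M, g) = 2*M + (-5 + M)/(1 + M) (d(M, g) = ((-5 + M)/(M + (M + g)/(g + M)) + M) + M = ((-5 + M)/(M + (M + g)/(M + g)) + M) + M = ((-5 + M)/(M + 1) + M) + M = ((-5 + M)/(1 + M) + M) + M = (M + (-5 + M)/(1 + M)) + M = 2*M + (-5 + M)/(1 + M))
86711/d(-281, -271) = 86711/(((-5 - 281 + 2*(-281)*(1 - 281))/(1 - 281))) = 86711/(((-5 - 281 + 2*(-281)*(-280))/(-280))) = 86711/((-(-5 - 281 + 157360)/280)) = 86711/((-1/280*157074)) = 86711/(-78537/140) = 86711*(-140/78537) = -12139540/78537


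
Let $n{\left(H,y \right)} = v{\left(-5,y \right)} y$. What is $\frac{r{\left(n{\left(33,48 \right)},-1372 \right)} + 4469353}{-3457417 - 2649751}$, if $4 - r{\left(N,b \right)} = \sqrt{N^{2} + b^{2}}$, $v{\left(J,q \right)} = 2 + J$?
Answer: $- \frac{4469357}{6107168} + \frac{\sqrt{118945}}{1526792} \approx -0.7316$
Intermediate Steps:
$n{\left(H,y \right)} = - 3 y$ ($n{\left(H,y \right)} = \left(2 - 5\right) y = - 3 y$)
$r{\left(N,b \right)} = 4 - \sqrt{N^{2} + b^{2}}$
$\frac{r{\left(n{\left(33,48 \right)},-1372 \right)} + 4469353}{-3457417 - 2649751} = \frac{\left(4 - \sqrt{\left(\left(-3\right) 48\right)^{2} + \left(-1372\right)^{2}}\right) + 4469353}{-3457417 - 2649751} = \frac{\left(4 - \sqrt{\left(-144\right)^{2} + 1882384}\right) + 4469353}{-6107168} = \left(\left(4 - \sqrt{20736 + 1882384}\right) + 4469353\right) \left(- \frac{1}{6107168}\right) = \left(\left(4 - \sqrt{1903120}\right) + 4469353\right) \left(- \frac{1}{6107168}\right) = \left(\left(4 - 4 \sqrt{118945}\right) + 4469353\right) \left(- \frac{1}{6107168}\right) = \left(4469357 - 4 \sqrt{118945}\right) \left(- \frac{1}{6107168}\right) = - \frac{4469357}{6107168} + \frac{\sqrt{118945}}{1526792}$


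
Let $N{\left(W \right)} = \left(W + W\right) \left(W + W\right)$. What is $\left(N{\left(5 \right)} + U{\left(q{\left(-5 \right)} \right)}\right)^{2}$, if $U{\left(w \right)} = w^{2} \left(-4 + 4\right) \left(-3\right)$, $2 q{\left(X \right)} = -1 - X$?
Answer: $10000$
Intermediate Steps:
$N{\left(W \right)} = 4 W^{2}$ ($N{\left(W \right)} = 2 W 2 W = 4 W^{2}$)
$q{\left(X \right)} = - \frac{1}{2} - \frac{X}{2}$ ($q{\left(X \right)} = \frac{-1 - X}{2} = - \frac{1}{2} - \frac{X}{2}$)
$U{\left(w \right)} = 0$ ($U{\left(w \right)} = w^{2} \cdot 0 \left(-3\right) = w^{2} \cdot 0 = 0$)
$\left(N{\left(5 \right)} + U{\left(q{\left(-5 \right)} \right)}\right)^{2} = \left(4 \cdot 5^{2} + 0\right)^{2} = \left(4 \cdot 25 + 0\right)^{2} = \left(100 + 0\right)^{2} = 100^{2} = 10000$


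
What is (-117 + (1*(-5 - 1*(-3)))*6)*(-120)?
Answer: 15480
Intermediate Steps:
(-117 + (1*(-5 - 1*(-3)))*6)*(-120) = (-117 + (1*(-5 + 3))*6)*(-120) = (-117 + (1*(-2))*6)*(-120) = (-117 - 2*6)*(-120) = (-117 - 12)*(-120) = -129*(-120) = 15480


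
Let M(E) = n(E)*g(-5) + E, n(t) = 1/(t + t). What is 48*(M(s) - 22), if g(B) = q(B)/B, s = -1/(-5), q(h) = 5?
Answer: -5832/5 ≈ -1166.4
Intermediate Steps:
s = ⅕ (s = -1*(-⅕) = ⅕ ≈ 0.20000)
n(t) = 1/(2*t)
g(B) = 5/B
M(E) = E - 1/(2*E) (M(E) = (1/(2*E))*(5/(-5)) + E = (1/(2*E))*(5*(-⅕)) + E = (1/(2*E))*(-1) + E = -1/(2*E) + E = E - 1/(2*E))
48*(M(s) - 22) = 48*((⅕ - 1/(2*⅕)) - 22) = 48*((⅕ - ½*5) - 22) = 48*((⅕ - 5/2) - 22) = 48*(-23/10 - 22) = 48*(-243/10) = -5832/5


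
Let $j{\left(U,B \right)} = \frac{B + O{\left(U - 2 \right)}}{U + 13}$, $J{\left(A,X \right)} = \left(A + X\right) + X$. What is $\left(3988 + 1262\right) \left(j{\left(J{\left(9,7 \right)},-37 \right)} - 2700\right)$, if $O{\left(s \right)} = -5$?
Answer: $-14181125$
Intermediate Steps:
$J{\left(A,X \right)} = A + 2 X$
$j{\left(U,B \right)} = \frac{-5 + B}{13 + U}$ ($j{\left(U,B \right)} = \frac{B - 5}{U + 13} = \frac{-5 + B}{13 + U}$)
$\left(3988 + 1262\right) \left(j{\left(J{\left(9,7 \right)},-37 \right)} - 2700\right) = \left(3988 + 1262\right) \left(\frac{-5 - 37}{13 + \left(9 + 2 \cdot 7\right)} - 2700\right) = 5250 \left(\frac{1}{13 + \left(9 + 14\right)} \left(-42\right) - 2700\right) = 5250 \left(\frac{1}{13 + 23} \left(-42\right) - 2700\right) = 5250 \left(\frac{1}{36} \left(-42\right) - 2700\right) = 5250 \left(- \frac{7}{6} - 2700\right) = 5250 \left(- \frac{16207}{6}\right) = -14181125$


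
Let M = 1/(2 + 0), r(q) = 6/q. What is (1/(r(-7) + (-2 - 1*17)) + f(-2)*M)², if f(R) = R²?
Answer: 73441/19321 ≈ 3.8011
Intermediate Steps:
M = ½ (M = 1/2 = ½ ≈ 0.50000)
(1/(r(-7) + (-2 - 1*17)) + f(-2)*M)² = (1/(6/(-7) + (-2 - 1*17)) + (-2)²*(½))² = (1/(6*(-⅐) + (-2 - 17)) + 4*(½))² = (1/(-6/7 - 19) + 2)² = (1/(-139/7) + 2)² = (-7/139 + 2)² = (271/139)² = 73441/19321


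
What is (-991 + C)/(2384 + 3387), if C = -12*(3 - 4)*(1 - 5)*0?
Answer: -991/5771 ≈ -0.17172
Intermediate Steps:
C = 0 (C = -(-12)*(-4)*0 = -12*4*0 = -48*0 = 0)
(-991 + C)/(2384 + 3387) = (-991 + 0)/(2384 + 3387) = -991/5771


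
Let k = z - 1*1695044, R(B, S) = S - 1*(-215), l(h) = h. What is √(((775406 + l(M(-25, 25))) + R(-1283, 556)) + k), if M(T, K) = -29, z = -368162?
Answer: I*√1287058 ≈ 1134.5*I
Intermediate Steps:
R(B, S) = 215 + S (R(B, S) = S + 215 = 215 + S)
k = -2063206 (k = -368162 - 1*1695044 = -368162 - 1695044 = -2063206)
√(((775406 + l(M(-25, 25))) + R(-1283, 556)) + k) = √(((775406 - 29) + (215 + 556)) - 2063206) = √((775377 + 771) - 2063206) = √(776148 - 2063206) = √(-1287058) = I*√1287058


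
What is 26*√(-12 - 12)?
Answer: 52*I*√6 ≈ 127.37*I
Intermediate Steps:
26*√(-12 - 12) = 26*√(-24) = 26*(2*I*√6) = 52*I*√6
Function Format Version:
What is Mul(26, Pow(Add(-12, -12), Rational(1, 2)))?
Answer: Mul(52, I, Pow(6, Rational(1, 2))) ≈ Mul(127.37, I)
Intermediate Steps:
Mul(26, Pow(Add(-12, -12), Rational(1, 2))) = Mul(26, Pow(-24, Rational(1, 2))) = Mul(26, Mul(2, I, Pow(6, Rational(1, 2)))) = Mul(52, I, Pow(6, Rational(1, 2)))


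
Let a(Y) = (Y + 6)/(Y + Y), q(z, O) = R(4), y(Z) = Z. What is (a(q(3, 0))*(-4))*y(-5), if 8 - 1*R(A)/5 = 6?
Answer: 16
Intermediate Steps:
R(A) = 10 (R(A) = 40 - 5*6 = 40 - 30 = 10)
q(z, O) = 10
a(Y) = (6 + Y)/(2*Y) (a(Y) = (6 + Y)/((2*Y)) = (6 + Y)*(1/(2*Y)) = (6 + Y)/(2*Y))
(a(q(3, 0))*(-4))*y(-5) = (((1/2)*(6 + 10)/10)*(-4))*(-5) = (((1/2)*(1/10)*16)*(-4))*(-5) = ((4/5)*(-4))*(-5) = -16/5*(-5) = 16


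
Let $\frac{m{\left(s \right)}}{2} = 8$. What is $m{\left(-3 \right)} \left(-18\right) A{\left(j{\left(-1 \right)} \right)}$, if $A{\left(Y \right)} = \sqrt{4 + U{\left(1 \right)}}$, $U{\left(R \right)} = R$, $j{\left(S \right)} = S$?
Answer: $- 288 \sqrt{5} \approx -643.99$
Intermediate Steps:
$A{\left(Y \right)} = \sqrt{5}$ ($A{\left(Y \right)} = \sqrt{4 + 1} = \sqrt{5}$)
$m{\left(s \right)} = 16$ ($m{\left(s \right)} = 2 \cdot 8 = 16$)
$m{\left(-3 \right)} \left(-18\right) A{\left(j{\left(-1 \right)} \right)} = 16 \left(-18\right) \sqrt{5} = - 288 \sqrt{5}$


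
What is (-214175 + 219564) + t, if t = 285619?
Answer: 291008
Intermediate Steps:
(-214175 + 219564) + t = (-214175 + 219564) + 285619 = 5389 + 285619 = 291008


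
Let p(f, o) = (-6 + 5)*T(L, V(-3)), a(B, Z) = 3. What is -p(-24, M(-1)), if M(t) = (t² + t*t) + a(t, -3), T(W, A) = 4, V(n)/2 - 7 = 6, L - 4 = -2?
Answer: 4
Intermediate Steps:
L = 2 (L = 4 - 2 = 2)
V(n) = 26 (V(n) = 14 + 2*6 = 14 + 12 = 26)
M(t) = 3 + 2*t² (M(t) = (t² + t*t) + 3 = (t² + t²) + 3 = 2*t² + 3 = 3 + 2*t²)
p(f, o) = -4 (p(f, o) = (-6 + 5)*4 = -1*4 = -4)
-p(-24, M(-1)) = -1*(-4) = 4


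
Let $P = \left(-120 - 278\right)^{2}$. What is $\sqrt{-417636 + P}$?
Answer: $4 i \sqrt{16202} \approx 509.15 i$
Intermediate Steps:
$P = 158404$ ($P = \left(-398\right)^{2} = 158404$)
$\sqrt{-417636 + P} = \sqrt{-417636 + 158404} = \sqrt{-259232} = 4 i \sqrt{16202}$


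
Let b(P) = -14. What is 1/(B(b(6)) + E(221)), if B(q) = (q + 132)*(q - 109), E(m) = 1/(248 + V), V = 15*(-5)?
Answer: -173/2510921 ≈ -6.8899e-5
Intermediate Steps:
V = -75
E(m) = 1/173 (E(m) = 1/(248 - 75) = 1/173)
B(q) = (-109 + q)*(132 + q) (B(q) = (132 + q)*(-109 + q) = (-109 + q)*(132 + q))
1/(B(b(6)) + E(221)) = 1/((-14388 + (-14)² + 23*(-14)) + 1/173) = 1/((-14388 + 196 - 322) + 1/173) = 1/(-14514 + 1/173) = 1/(-2510921/173) = -173/2510921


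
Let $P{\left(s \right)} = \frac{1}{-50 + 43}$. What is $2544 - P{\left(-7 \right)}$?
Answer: $\frac{17809}{7} \approx 2544.1$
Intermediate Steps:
$P{\left(s \right)} = - \frac{1}{7}$ ($P{\left(s \right)} = \frac{1}{-7} = - \frac{1}{7}$)
$2544 - P{\left(-7 \right)} = 2544 - - \frac{1}{7} = 2544 + \frac{1}{7} = \frac{17809}{7}$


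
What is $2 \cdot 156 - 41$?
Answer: $271$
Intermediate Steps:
$2 \cdot 156 - 41 = 312 - 41 = 271$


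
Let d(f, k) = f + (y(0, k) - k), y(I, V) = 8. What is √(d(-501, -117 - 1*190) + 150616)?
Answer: 7*√3070 ≈ 387.85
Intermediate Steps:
d(f, k) = 8 + f - k (d(f, k) = f + (8 - k) = 8 + f - k)
√(d(-501, -117 - 1*190) + 150616) = √((8 - 501 - (-117 - 1*190)) + 150616) = √((8 - 501 - (-117 - 190)) + 150616) = √((8 - 501 - 1*(-307)) + 150616) = √((8 - 501 + 307) + 150616) = √(-186 + 150616) = √150430 = 7*√3070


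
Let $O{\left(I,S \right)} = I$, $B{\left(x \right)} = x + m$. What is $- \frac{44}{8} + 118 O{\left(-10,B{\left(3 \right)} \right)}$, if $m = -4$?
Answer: $- \frac{2371}{2} \approx -1185.5$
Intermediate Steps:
$B{\left(x \right)} = -4 + x$ ($B{\left(x \right)} = x - 4 = -4 + x$)
$- \frac{44}{8} + 118 O{\left(-10,B{\left(3 \right)} \right)} = - \frac{44}{8} + 118 \left(-10\right) = \left(-44\right) \frac{1}{8} - 1180 = - \frac{11}{2} - 1180 = - \frac{2371}{2}$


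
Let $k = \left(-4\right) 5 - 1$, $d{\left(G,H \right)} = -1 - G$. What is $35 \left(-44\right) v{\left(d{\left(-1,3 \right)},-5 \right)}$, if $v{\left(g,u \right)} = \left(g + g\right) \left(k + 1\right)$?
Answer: $0$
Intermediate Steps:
$k = -21$ ($k = -20 - 1 = -21$)
$v{\left(g,u \right)} = - 40 g$ ($v{\left(g,u \right)} = \left(g + g\right) \left(-21 + 1\right) = 2 g \left(-20\right) = - 40 g$)
$35 \left(-44\right) v{\left(d{\left(-1,3 \right)},-5 \right)} = 35 \left(-44\right) \left(- 40 \left(-1 - -1\right)\right) = - 1540 \left(- 40 \left(-1 + 1\right)\right) = - 1540 \left(\left(-40\right) 0\right) = \left(-1540\right) 0 = 0$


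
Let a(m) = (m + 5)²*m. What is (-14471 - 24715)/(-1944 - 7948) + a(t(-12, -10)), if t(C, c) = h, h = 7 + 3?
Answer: 11148093/4946 ≈ 2254.0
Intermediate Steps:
h = 10
t(C, c) = 10
a(m) = m*(5 + m)² (a(m) = (5 + m)²*m = m*(5 + m)²)
(-14471 - 24715)/(-1944 - 7948) + a(t(-12, -10)) = (-14471 - 24715)/(-1944 - 7948) + 10*(5 + 10)² = -39186/(-9892) + 10*15² = -39186*(-1/9892) + 10*225 = 19593/4946 + 2250 = 11148093/4946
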